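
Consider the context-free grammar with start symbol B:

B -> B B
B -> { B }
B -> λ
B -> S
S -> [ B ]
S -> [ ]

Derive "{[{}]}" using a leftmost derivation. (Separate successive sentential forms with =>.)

B => {B} => {S} => {[B]} => {[{B}]} => {[{}]}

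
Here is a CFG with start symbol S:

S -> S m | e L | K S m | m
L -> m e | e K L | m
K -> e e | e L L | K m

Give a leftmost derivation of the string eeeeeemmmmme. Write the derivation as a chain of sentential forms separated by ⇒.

S ⇒ eL   [S -> e L]
eL ⇒ eeKL   [L -> e K L]
eeKL ⇒ eeKmL   [K -> K m]
eeKmL ⇒ eeeLLmL   [K -> e L L]
eeeLLmL ⇒ eeeeKLLmL   [L -> e K L]
eeeeKLLmL ⇒ eeeeKmLLmL   [K -> K m]
eeeeKmLLmL ⇒ eeeeeemLLmL   [K -> e e]
eeeeeemLLmL ⇒ eeeeeemmLmL   [L -> m]
eeeeeemmLmL ⇒ eeeeeemmmmL   [L -> m]
eeeeeemmmmL ⇒ eeeeeemmmmme   [L -> m e]

S⇒eL⇒eeKL⇒eeKmL⇒eeeLLmL⇒eeeeKLLmL⇒eeeeKmLLmL⇒eeeeeemLLmL⇒eeeeeemmLmL⇒eeeeeemmmmL⇒eeeeeemmmmme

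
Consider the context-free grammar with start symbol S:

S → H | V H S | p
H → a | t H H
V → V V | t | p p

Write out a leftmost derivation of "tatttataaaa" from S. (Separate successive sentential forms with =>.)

S => H   [S → H]
H => tHH   [H → t H H]
tHH => taH   [H → a]
taH => tatHH   [H → t H H]
tatHH => tattHHH   [H → t H H]
tattHHH => tatttHHHH   [H → t H H]
tatttHHHH => tatttaHHH   [H → a]
tatttaHHH => tatttatHHHH   [H → t H H]
tatttatHHHH => tatttataHHH   [H → a]
tatttataHHH => tatttataaHH   [H → a]
tatttataaHH => tatttataaaH   [H → a]
tatttataaaH => tatttataaaa   [H → a]

S => H => tHH => taH => tatHH => tattHHH => tatttHHHH => tatttaHHH => tatttatHHHH => tatttataHHH => tatttataaHH => tatttataaaH => tatttataaaa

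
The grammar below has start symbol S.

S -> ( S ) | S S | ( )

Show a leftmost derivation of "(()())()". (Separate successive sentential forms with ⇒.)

S ⇒ SS ⇒ (S)S ⇒ (SS)S ⇒ (()S)S ⇒ (()())S ⇒ (()())()

S ⇒ SS   [S -> S S]
SS ⇒ (S)S   [S -> ( S )]
(S)S ⇒ (SS)S   [S -> S S]
(SS)S ⇒ (()S)S   [S -> ( )]
(()S)S ⇒ (()())S   [S -> ( )]
(()())S ⇒ (()())()   [S -> ( )]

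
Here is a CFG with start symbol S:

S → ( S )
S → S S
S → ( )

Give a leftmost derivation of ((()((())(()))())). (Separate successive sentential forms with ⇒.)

S ⇒ (S) ⇒ ((S)) ⇒ ((SS)) ⇒ ((()S)) ⇒ ((()SS)) ⇒ ((()(S)S)) ⇒ ((()(SS)S)) ⇒ ((()((S)S)S)) ⇒ ((()((())S)S)) ⇒ ((()((())(S))S)) ⇒ ((()((())(()))S)) ⇒ ((()((())(()))()))

S ⇒ (S)   [S → ( S )]
(S) ⇒ ((S))   [S → ( S )]
((S)) ⇒ ((SS))   [S → S S]
((SS)) ⇒ ((()S))   [S → ( )]
((()S)) ⇒ ((()SS))   [S → S S]
((()SS)) ⇒ ((()(S)S))   [S → ( S )]
((()(S)S)) ⇒ ((()(SS)S))   [S → S S]
((()(SS)S)) ⇒ ((()((S)S)S))   [S → ( S )]
((()((S)S)S)) ⇒ ((()((())S)S))   [S → ( )]
((()((())S)S)) ⇒ ((()((())(S))S))   [S → ( S )]
((()((())(S))S)) ⇒ ((()((())(()))S))   [S → ( )]
((()((())(()))S)) ⇒ ((()((())(()))()))   [S → ( )]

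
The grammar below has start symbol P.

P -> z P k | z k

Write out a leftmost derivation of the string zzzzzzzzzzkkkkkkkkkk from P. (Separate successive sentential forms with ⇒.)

P⇒zPk⇒zzPkk⇒zzzPkkk⇒zzzzPkkkk⇒zzzzzPkkkkk⇒zzzzzzPkkkkkk⇒zzzzzzzPkkkkkkk⇒zzzzzzzzPkkkkkkkk⇒zzzzzzzzzPkkkkkkkkk⇒zzzzzzzzzzkkkkkkkkkk

P ⇒ zPk   [P -> z P k]
zPk ⇒ zzPkk   [P -> z P k]
zzPkk ⇒ zzzPkkk   [P -> z P k]
zzzPkkk ⇒ zzzzPkkkk   [P -> z P k]
zzzzPkkkk ⇒ zzzzzPkkkkk   [P -> z P k]
zzzzzPkkkkk ⇒ zzzzzzPkkkkkk   [P -> z P k]
zzzzzzPkkkkkk ⇒ zzzzzzzPkkkkkkk   [P -> z P k]
zzzzzzzPkkkkkkk ⇒ zzzzzzzzPkkkkkkkk   [P -> z P k]
zzzzzzzzPkkkkkkkk ⇒ zzzzzzzzzPkkkkkkkkk   [P -> z P k]
zzzzzzzzzPkkkkkkkkk ⇒ zzzzzzzzzzkkkkkkkkkk   [P -> z k]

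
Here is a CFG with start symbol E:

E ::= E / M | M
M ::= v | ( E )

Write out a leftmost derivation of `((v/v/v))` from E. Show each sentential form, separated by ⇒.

E ⇒ M ⇒ (E) ⇒ (M) ⇒ ((E)) ⇒ ((E/M)) ⇒ ((E/M/M)) ⇒ ((M/M/M)) ⇒ ((v/M/M)) ⇒ ((v/v/M)) ⇒ ((v/v/v))

E ⇒ M   [E ::= M]
M ⇒ (E)   [M ::= ( E )]
(E) ⇒ (M)   [E ::= M]
(M) ⇒ ((E))   [M ::= ( E )]
((E)) ⇒ ((E/M))   [E ::= E / M]
((E/M)) ⇒ ((E/M/M))   [E ::= E / M]
((E/M/M)) ⇒ ((M/M/M))   [E ::= M]
((M/M/M)) ⇒ ((v/M/M))   [M ::= v]
((v/M/M)) ⇒ ((v/v/M))   [M ::= v]
((v/v/M)) ⇒ ((v/v/v))   [M ::= v]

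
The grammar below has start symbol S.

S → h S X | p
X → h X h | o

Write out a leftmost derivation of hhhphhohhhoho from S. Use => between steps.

S => hSX   [S → h S X]
hSX => hhSXX   [S → h S X]
hhSXX => hhhSXXX   [S → h S X]
hhhSXXX => hhhpXXX   [S → p]
hhhpXXX => hhhphXhXX   [X → h X h]
hhhphXhXX => hhhphhXhhXX   [X → h X h]
hhhphhXhhXX => hhhphhohhXX   [X → o]
hhhphhohhXX => hhhphhohhhXhX   [X → h X h]
hhhphhohhhXhX => hhhphhohhhohX   [X → o]
hhhphhohhhohX => hhhphhohhhoho   [X → o]

S=>hSX=>hhSXX=>hhhSXXX=>hhhpXXX=>hhhphXhXX=>hhhphhXhhXX=>hhhphhohhXX=>hhhphhohhhXhX=>hhhphhohhhohX=>hhhphhohhhoho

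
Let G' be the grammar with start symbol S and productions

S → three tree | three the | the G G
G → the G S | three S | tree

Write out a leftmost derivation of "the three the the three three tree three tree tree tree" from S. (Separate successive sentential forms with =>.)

S => the G G => the three S G => the three the G G G => the three the the G S G G => the three the the three S S G G => the three the the three three tree S G G => the three the the three three tree three tree G G => the three the the three three tree three tree tree G => the three the the three three tree three tree tree tree

S => the G G   [S → the G G]
the G G => the three S G   [G → three S]
the three S G => the three the G G G   [S → the G G]
the three the G G G => the three the the G S G G   [G → the G S]
the three the the G S G G => the three the the three S S G G   [G → three S]
the three the the three S S G G => the three the the three three tree S G G   [S → three tree]
the three the the three three tree S G G => the three the the three three tree three tree G G   [S → three tree]
the three the the three three tree three tree G G => the three the the three three tree three tree tree G   [G → tree]
the three the the three three tree three tree tree G => the three the the three three tree three tree tree tree   [G → tree]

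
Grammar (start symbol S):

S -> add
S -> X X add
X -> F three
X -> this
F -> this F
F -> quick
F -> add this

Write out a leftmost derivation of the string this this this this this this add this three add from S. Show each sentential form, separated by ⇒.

S ⇒ X X add   [S -> X X add]
X X add ⇒ this X add   [X -> this]
this X add ⇒ this F three add   [X -> F three]
this F three add ⇒ this this F three add   [F -> this F]
this this F three add ⇒ this this this F three add   [F -> this F]
this this this F three add ⇒ this this this this F three add   [F -> this F]
this this this this F three add ⇒ this this this this this F three add   [F -> this F]
this this this this this F three add ⇒ this this this this this this F three add   [F -> this F]
this this this this this this F three add ⇒ this this this this this this add this three add   [F -> add this]

S ⇒ X X add ⇒ this X add ⇒ this F three add ⇒ this this F three add ⇒ this this this F three add ⇒ this this this this F three add ⇒ this this this this this F three add ⇒ this this this this this this F three add ⇒ this this this this this this add this three add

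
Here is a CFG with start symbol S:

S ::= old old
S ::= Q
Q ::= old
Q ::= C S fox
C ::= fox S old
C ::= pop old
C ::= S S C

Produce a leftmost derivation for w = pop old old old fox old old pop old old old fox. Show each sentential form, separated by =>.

S => Q => C S fox => S S C S fox => Q S C S fox => C S fox S C S fox => pop old S fox S C S fox => pop old old old fox S C S fox => pop old old old fox old old C S fox => pop old old old fox old old pop old S fox => pop old old old fox old old pop old old old fox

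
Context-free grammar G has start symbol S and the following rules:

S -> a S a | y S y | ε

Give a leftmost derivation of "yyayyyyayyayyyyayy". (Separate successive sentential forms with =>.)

S=>ySy=>yySyy=>yyaSayy=>yyaySyayy=>yyayySyyayy=>yyayyySyyyayy=>yyayyyySyyyyayy=>yyayyyyaSayyyyayy=>yyayyyyaySyayyyyayy=>yyayyyyayyayyyyayy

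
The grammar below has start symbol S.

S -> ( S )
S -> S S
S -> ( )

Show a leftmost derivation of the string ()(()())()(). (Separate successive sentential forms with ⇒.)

S ⇒ SS ⇒ SSS ⇒ SSSS ⇒ ()SSS ⇒ ()(S)SS ⇒ ()(SS)SS ⇒ ()(()S)SS ⇒ ()(()())SS ⇒ ()(()())()S ⇒ ()(()())()()

S ⇒ SS   [S -> S S]
SS ⇒ SSS   [S -> S S]
SSS ⇒ SSSS   [S -> S S]
SSSS ⇒ ()SSS   [S -> ( )]
()SSS ⇒ ()(S)SS   [S -> ( S )]
()(S)SS ⇒ ()(SS)SS   [S -> S S]
()(SS)SS ⇒ ()(()S)SS   [S -> ( )]
()(()S)SS ⇒ ()(()())SS   [S -> ( )]
()(()())SS ⇒ ()(()())()S   [S -> ( )]
()(()())()S ⇒ ()(()())()()   [S -> ( )]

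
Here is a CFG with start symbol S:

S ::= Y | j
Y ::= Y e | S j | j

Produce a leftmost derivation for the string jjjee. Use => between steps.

S => Y => Ye => Yee => Sjee => Yjee => Sjjee => jjjee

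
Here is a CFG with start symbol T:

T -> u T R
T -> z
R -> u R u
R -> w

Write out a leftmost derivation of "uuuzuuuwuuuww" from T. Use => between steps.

T => uTR => uuTRR => uuuTRRR => uuuzRRR => uuuzuRuRR => uuuzuuRuuRR => uuuzuuuRuuuRR => uuuzuuuwuuuRR => uuuzuuuwuuuwR => uuuzuuuwuuuww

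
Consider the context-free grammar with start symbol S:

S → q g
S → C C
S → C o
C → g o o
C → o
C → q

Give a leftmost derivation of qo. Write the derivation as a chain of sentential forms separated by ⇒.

S ⇒ CC   [S → C C]
CC ⇒ qC   [C → q]
qC ⇒ qo   [C → o]

S⇒CC⇒qC⇒qo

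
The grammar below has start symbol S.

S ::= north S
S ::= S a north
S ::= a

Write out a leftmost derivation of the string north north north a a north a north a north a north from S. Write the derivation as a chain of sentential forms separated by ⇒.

S ⇒ north S ⇒ north S a north ⇒ north north S a north ⇒ north north S a north a north ⇒ north north S a north a north a north ⇒ north north S a north a north a north a north ⇒ north north north S a north a north a north a north ⇒ north north north a a north a north a north a north

S ⇒ north S   [S ::= north S]
north S ⇒ north S a north   [S ::= S a north]
north S a north ⇒ north north S a north   [S ::= north S]
north north S a north ⇒ north north S a north a north   [S ::= S a north]
north north S a north a north ⇒ north north S a north a north a north   [S ::= S a north]
north north S a north a north a north ⇒ north north S a north a north a north a north   [S ::= S a north]
north north S a north a north a north a north ⇒ north north north S a north a north a north a north   [S ::= north S]
north north north S a north a north a north a north ⇒ north north north a a north a north a north a north   [S ::= a]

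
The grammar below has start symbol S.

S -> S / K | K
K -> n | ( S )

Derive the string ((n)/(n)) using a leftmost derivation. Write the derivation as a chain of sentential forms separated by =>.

S=>K=>(S)=>(S/K)=>(K/K)=>((S)/K)=>((K)/K)=>((n)/K)=>((n)/(S))=>((n)/(K))=>((n)/(n))

S => K   [S -> K]
K => (S)   [K -> ( S )]
(S) => (S/K)   [S -> S / K]
(S/K) => (K/K)   [S -> K]
(K/K) => ((S)/K)   [K -> ( S )]
((S)/K) => ((K)/K)   [S -> K]
((K)/K) => ((n)/K)   [K -> n]
((n)/K) => ((n)/(S))   [K -> ( S )]
((n)/(S)) => ((n)/(K))   [S -> K]
((n)/(K)) => ((n)/(n))   [K -> n]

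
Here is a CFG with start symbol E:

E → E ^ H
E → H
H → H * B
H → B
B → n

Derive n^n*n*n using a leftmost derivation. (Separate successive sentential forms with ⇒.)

E ⇒ E^H   [E → E ^ H]
E^H ⇒ H^H   [E → H]
H^H ⇒ B^H   [H → B]
B^H ⇒ n^H   [B → n]
n^H ⇒ n^H*B   [H → H * B]
n^H*B ⇒ n^H*B*B   [H → H * B]
n^H*B*B ⇒ n^B*B*B   [H → B]
n^B*B*B ⇒ n^n*B*B   [B → n]
n^n*B*B ⇒ n^n*n*B   [B → n]
n^n*n*B ⇒ n^n*n*n   [B → n]

E⇒E^H⇒H^H⇒B^H⇒n^H⇒n^H*B⇒n^H*B*B⇒n^B*B*B⇒n^n*B*B⇒n^n*n*B⇒n^n*n*n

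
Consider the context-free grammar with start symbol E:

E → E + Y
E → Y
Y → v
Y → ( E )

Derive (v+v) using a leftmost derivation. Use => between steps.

E => Y => (E) => (E+Y) => (Y+Y) => (v+Y) => (v+v)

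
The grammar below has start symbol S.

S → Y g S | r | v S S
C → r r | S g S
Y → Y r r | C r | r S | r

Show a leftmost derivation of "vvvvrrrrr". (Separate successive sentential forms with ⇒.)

S⇒vSS⇒vvSSS⇒vvvSSSS⇒vvvvSSSSS⇒vvvvrSSSS⇒vvvvrrSSS⇒vvvvrrrSS⇒vvvvrrrrS⇒vvvvrrrrr

S ⇒ vSS   [S → v S S]
vSS ⇒ vvSSS   [S → v S S]
vvSSS ⇒ vvvSSSS   [S → v S S]
vvvSSSS ⇒ vvvvSSSSS   [S → v S S]
vvvvSSSSS ⇒ vvvvrSSSS   [S → r]
vvvvrSSSS ⇒ vvvvrrSSS   [S → r]
vvvvrrSSS ⇒ vvvvrrrSS   [S → r]
vvvvrrrSS ⇒ vvvvrrrrS   [S → r]
vvvvrrrrS ⇒ vvvvrrrrr   [S → r]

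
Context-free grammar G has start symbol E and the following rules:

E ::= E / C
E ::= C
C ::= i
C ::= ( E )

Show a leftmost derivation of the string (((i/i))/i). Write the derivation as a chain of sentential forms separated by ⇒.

E⇒C⇒(E)⇒(E/C)⇒(C/C)⇒((E)/C)⇒((C)/C)⇒(((E))/C)⇒(((E/C))/C)⇒(((C/C))/C)⇒(((i/C))/C)⇒(((i/i))/C)⇒(((i/i))/i)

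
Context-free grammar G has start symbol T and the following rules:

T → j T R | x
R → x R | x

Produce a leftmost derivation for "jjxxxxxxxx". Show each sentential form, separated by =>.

T => jTR   [T → j T R]
jTR => jjTRR   [T → j T R]
jjTRR => jjxRR   [T → x]
jjxRR => jjxxRR   [R → x R]
jjxxRR => jjxxxRR   [R → x R]
jjxxxRR => jjxxxxRR   [R → x R]
jjxxxxRR => jjxxxxxRR   [R → x R]
jjxxxxxRR => jjxxxxxxRR   [R → x R]
jjxxxxxxRR => jjxxxxxxxR   [R → x]
jjxxxxxxxR => jjxxxxxxxx   [R → x]

T=>jTR=>jjTRR=>jjxRR=>jjxxRR=>jjxxxRR=>jjxxxxRR=>jjxxxxxRR=>jjxxxxxxRR=>jjxxxxxxxR=>jjxxxxxxxx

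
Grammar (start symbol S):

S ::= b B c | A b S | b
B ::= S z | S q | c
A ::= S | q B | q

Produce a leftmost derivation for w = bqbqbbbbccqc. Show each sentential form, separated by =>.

S => bBc   [S ::= b B c]
bBc => bSqc   [B ::= S q]
bSqc => bAbSqc   [S ::= A b S]
bAbSqc => bqBbSqc   [A ::= q B]
bqBbSqc => bqSqbSqc   [B ::= S q]
bqSqbSqc => bqbqbSqc   [S ::= b]
bqbqbSqc => bqbqbAbSqc   [S ::= A b S]
bqbqbAbSqc => bqbqbSbSqc   [A ::= S]
bqbqbSbSqc => bqbqbbbSqc   [S ::= b]
bqbqbbbSqc => bqbqbbbbBcqc   [S ::= b B c]
bqbqbbbbBcqc => bqbqbbbbccqc   [B ::= c]

S => bBc => bSqc => bAbSqc => bqBbSqc => bqSqbSqc => bqbqbSqc => bqbqbAbSqc => bqbqbSbSqc => bqbqbbbSqc => bqbqbbbbBcqc => bqbqbbbbccqc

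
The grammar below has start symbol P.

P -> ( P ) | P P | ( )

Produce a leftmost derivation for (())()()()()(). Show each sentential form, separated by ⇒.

P⇒PP⇒PPP⇒PPPP⇒PPPPP⇒(P)PPPP⇒(())PPPP⇒(())PPPPP⇒(())()PPPP⇒(())()()PPP⇒(())()()()PP⇒(())()()()()P⇒(())()()()()()

P ⇒ PP   [P -> P P]
PP ⇒ PPP   [P -> P P]
PPP ⇒ PPPP   [P -> P P]
PPPP ⇒ PPPPP   [P -> P P]
PPPPP ⇒ (P)PPPP   [P -> ( P )]
(P)PPPP ⇒ (())PPPP   [P -> ( )]
(())PPPP ⇒ (())PPPPP   [P -> P P]
(())PPPPP ⇒ (())()PPPP   [P -> ( )]
(())()PPPP ⇒ (())()()PPP   [P -> ( )]
(())()()PPP ⇒ (())()()()PP   [P -> ( )]
(())()()()PP ⇒ (())()()()()P   [P -> ( )]
(())()()()()P ⇒ (())()()()()()   [P -> ( )]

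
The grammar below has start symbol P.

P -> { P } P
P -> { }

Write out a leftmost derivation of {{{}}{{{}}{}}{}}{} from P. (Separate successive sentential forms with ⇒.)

P ⇒ {P}P ⇒ {{P}P}P ⇒ {{{}}P}P ⇒ {{{}}{P}P}P ⇒ {{{}}{{P}P}P}P ⇒ {{{}}{{{}}P}P}P ⇒ {{{}}{{{}}{}}P}P ⇒ {{{}}{{{}}{}}{}}P ⇒ {{{}}{{{}}{}}{}}{}

P ⇒ {P}P   [P -> { P } P]
{P}P ⇒ {{P}P}P   [P -> { P } P]
{{P}P}P ⇒ {{{}}P}P   [P -> { }]
{{{}}P}P ⇒ {{{}}{P}P}P   [P -> { P } P]
{{{}}{P}P}P ⇒ {{{}}{{P}P}P}P   [P -> { P } P]
{{{}}{{P}P}P}P ⇒ {{{}}{{{}}P}P}P   [P -> { }]
{{{}}{{{}}P}P}P ⇒ {{{}}{{{}}{}}P}P   [P -> { }]
{{{}}{{{}}{}}P}P ⇒ {{{}}{{{}}{}}{}}P   [P -> { }]
{{{}}{{{}}{}}{}}P ⇒ {{{}}{{{}}{}}{}}{}   [P -> { }]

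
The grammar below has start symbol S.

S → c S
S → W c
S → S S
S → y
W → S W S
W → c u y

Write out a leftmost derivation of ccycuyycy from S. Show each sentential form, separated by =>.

S => cS   [S → c S]
cS => cSS   [S → S S]
cSS => cWcS   [S → W c]
cWcS => cSWScS   [W → S W S]
cSWScS => ccSWScS   [S → c S]
ccSWScS => ccyWScS   [S → y]
ccyWScS => ccycuyScS   [W → c u y]
ccycuyScS => ccycuyycS   [S → y]
ccycuyycS => ccycuyycy   [S → y]

S=>cS=>cSS=>cWcS=>cSWScS=>ccSWScS=>ccyWScS=>ccycuyScS=>ccycuyycS=>ccycuyycy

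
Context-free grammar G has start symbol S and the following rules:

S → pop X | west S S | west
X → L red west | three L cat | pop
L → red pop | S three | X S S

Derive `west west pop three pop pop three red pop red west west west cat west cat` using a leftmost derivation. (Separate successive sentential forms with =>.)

S => west S S => west west S => west west pop X => west west pop three L cat => west west pop three X S S cat => west west pop three pop S S cat => west west pop three pop pop X S cat => west west pop three pop pop three L cat S cat => west west pop three pop pop three X S S cat S cat => west west pop three pop pop three L red west S S cat S cat => west west pop three pop pop three red pop red west S S cat S cat => west west pop three pop pop three red pop red west west S cat S cat => west west pop three pop pop three red pop red west west west cat S cat => west west pop three pop pop three red pop red west west west cat west cat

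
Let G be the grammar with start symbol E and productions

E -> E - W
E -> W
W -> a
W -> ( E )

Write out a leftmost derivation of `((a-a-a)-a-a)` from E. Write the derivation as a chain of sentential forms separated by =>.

E => W   [E -> W]
W => (E)   [W -> ( E )]
(E) => (E-W)   [E -> E - W]
(E-W) => (E-W-W)   [E -> E - W]
(E-W-W) => (W-W-W)   [E -> W]
(W-W-W) => ((E)-W-W)   [W -> ( E )]
((E)-W-W) => ((E-W)-W-W)   [E -> E - W]
((E-W)-W-W) => ((E-W-W)-W-W)   [E -> E - W]
((E-W-W)-W-W) => ((W-W-W)-W-W)   [E -> W]
((W-W-W)-W-W) => ((a-W-W)-W-W)   [W -> a]
((a-W-W)-W-W) => ((a-a-W)-W-W)   [W -> a]
((a-a-W)-W-W) => ((a-a-a)-W-W)   [W -> a]
((a-a-a)-W-W) => ((a-a-a)-a-W)   [W -> a]
((a-a-a)-a-W) => ((a-a-a)-a-a)   [W -> a]

E => W => (E) => (E-W) => (E-W-W) => (W-W-W) => ((E)-W-W) => ((E-W)-W-W) => ((E-W-W)-W-W) => ((W-W-W)-W-W) => ((a-W-W)-W-W) => ((a-a-W)-W-W) => ((a-a-a)-W-W) => ((a-a-a)-a-W) => ((a-a-a)-a-a)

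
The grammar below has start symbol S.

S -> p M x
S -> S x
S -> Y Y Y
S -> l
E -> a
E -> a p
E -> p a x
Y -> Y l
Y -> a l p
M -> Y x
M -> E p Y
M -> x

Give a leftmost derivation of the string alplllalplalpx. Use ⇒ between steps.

S ⇒ Sx   [S -> S x]
Sx ⇒ YYYx   [S -> Y Y Y]
YYYx ⇒ YlYYx   [Y -> Y l]
YlYYx ⇒ YllYYx   [Y -> Y l]
YllYYx ⇒ YlllYYx   [Y -> Y l]
YlllYYx ⇒ alplllYYx   [Y -> a l p]
alplllYYx ⇒ alplllYlYx   [Y -> Y l]
alplllYlYx ⇒ alplllalplYx   [Y -> a l p]
alplllalplYx ⇒ alplllalplalpx   [Y -> a l p]

S ⇒ Sx ⇒ YYYx ⇒ YlYYx ⇒ YllYYx ⇒ YlllYYx ⇒ alplllYYx ⇒ alplllYlYx ⇒ alplllalplYx ⇒ alplllalplalpx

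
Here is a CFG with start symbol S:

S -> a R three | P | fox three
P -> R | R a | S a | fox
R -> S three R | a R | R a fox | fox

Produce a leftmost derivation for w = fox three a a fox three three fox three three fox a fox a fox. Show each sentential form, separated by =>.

S => P => R => S three R => P three R => fox three R => fox three a R => fox three a S three R => fox three a a R three three R => fox three a a S three R three three R => fox three a a fox three three R three three R => fox three a a fox three three fox three three R => fox three a a fox three three fox three three R a fox => fox three a a fox three three fox three three R a fox a fox => fox three a a fox three three fox three three fox a fox a fox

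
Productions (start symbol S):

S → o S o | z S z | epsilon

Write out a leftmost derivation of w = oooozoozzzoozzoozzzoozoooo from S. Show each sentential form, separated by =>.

S => oSo   [S → o S o]
oSo => ooSoo   [S → o S o]
ooSoo => oooSooo   [S → o S o]
oooSooo => ooooSoooo   [S → o S o]
ooooSoooo => oooozSzoooo   [S → z S z]
oooozSzoooo => oooozoSozoooo   [S → o S o]
oooozoSozoooo => oooozooSoozoooo   [S → o S o]
oooozooSoozoooo => oooozoozSzoozoooo   [S → z S z]
oooozoozSzoozoooo => oooozoozzSzzoozoooo   [S → z S z]
oooozoozzSzzoozoooo => oooozoozzzSzzzoozoooo   [S → z S z]
oooozoozzzSzzzoozoooo => oooozoozzzoSozzzoozoooo   [S → o S o]
oooozoozzzoSozzzoozoooo => oooozoozzzooSoozzzoozoooo   [S → o S o]
oooozoozzzooSoozzzoozoooo => oooozoozzzoozSzoozzzoozoooo   [S → z S z]
oooozoozzzoozSzoozzzoozoooo => oooozoozzzoozzoozzzoozoooo   [S → epsilon]

S => oSo => ooSoo => oooSooo => ooooSoooo => oooozSzoooo => oooozoSozoooo => oooozooSoozoooo => oooozoozSzoozoooo => oooozoozzSzzoozoooo => oooozoozzzSzzzoozoooo => oooozoozzzoSozzzoozoooo => oooozoozzzooSoozzzoozoooo => oooozoozzzoozSzoozzzoozoooo => oooozoozzzoozzoozzzoozoooo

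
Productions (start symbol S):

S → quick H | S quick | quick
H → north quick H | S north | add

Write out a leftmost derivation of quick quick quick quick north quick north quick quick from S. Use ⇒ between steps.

S ⇒ S quick ⇒ S quick quick ⇒ quick H quick quick ⇒ quick S north quick quick ⇒ quick S quick north quick quick ⇒ quick quick H quick north quick quick ⇒ quick quick S north quick north quick quick ⇒ quick quick S quick north quick north quick quick ⇒ quick quick quick quick north quick north quick quick

S ⇒ S quick   [S → S quick]
S quick ⇒ S quick quick   [S → S quick]
S quick quick ⇒ quick H quick quick   [S → quick H]
quick H quick quick ⇒ quick S north quick quick   [H → S north]
quick S north quick quick ⇒ quick S quick north quick quick   [S → S quick]
quick S quick north quick quick ⇒ quick quick H quick north quick quick   [S → quick H]
quick quick H quick north quick quick ⇒ quick quick S north quick north quick quick   [H → S north]
quick quick S north quick north quick quick ⇒ quick quick S quick north quick north quick quick   [S → S quick]
quick quick S quick north quick north quick quick ⇒ quick quick quick quick north quick north quick quick   [S → quick]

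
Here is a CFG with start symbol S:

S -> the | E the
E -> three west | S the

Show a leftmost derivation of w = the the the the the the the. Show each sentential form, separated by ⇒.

S ⇒ E the ⇒ S the the ⇒ E the the the ⇒ S the the the the ⇒ E the the the the the ⇒ S the the the the the the ⇒ the the the the the the the

S ⇒ E the   [S -> E the]
E the ⇒ S the the   [E -> S the]
S the the ⇒ E the the the   [S -> E the]
E the the the ⇒ S the the the the   [E -> S the]
S the the the the ⇒ E the the the the the   [S -> E the]
E the the the the the ⇒ S the the the the the the   [E -> S the]
S the the the the the the ⇒ the the the the the the the   [S -> the]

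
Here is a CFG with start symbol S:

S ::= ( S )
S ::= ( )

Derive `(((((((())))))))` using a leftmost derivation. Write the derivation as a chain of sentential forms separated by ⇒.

S ⇒ (S) ⇒ ((S)) ⇒ (((S))) ⇒ ((((S)))) ⇒ (((((S))))) ⇒ ((((((S)))))) ⇒ (((((((S))))))) ⇒ (((((((())))))))

S ⇒ (S)   [S ::= ( S )]
(S) ⇒ ((S))   [S ::= ( S )]
((S)) ⇒ (((S)))   [S ::= ( S )]
(((S))) ⇒ ((((S))))   [S ::= ( S )]
((((S)))) ⇒ (((((S)))))   [S ::= ( S )]
(((((S))))) ⇒ ((((((S))))))   [S ::= ( S )]
((((((S)))))) ⇒ (((((((S)))))))   [S ::= ( S )]
(((((((S))))))) ⇒ (((((((())))))))   [S ::= ( )]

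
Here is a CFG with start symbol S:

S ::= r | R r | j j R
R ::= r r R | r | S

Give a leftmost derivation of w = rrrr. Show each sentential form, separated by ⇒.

S ⇒ Rr   [S ::= R r]
Rr ⇒ Sr   [R ::= S]
Sr ⇒ Rrr   [S ::= R r]
Rrr ⇒ Srr   [R ::= S]
Srr ⇒ Rrrr   [S ::= R r]
Rrrr ⇒ Srrr   [R ::= S]
Srrr ⇒ rrrr   [S ::= r]

S⇒Rr⇒Sr⇒Rrr⇒Srr⇒Rrrr⇒Srrr⇒rrrr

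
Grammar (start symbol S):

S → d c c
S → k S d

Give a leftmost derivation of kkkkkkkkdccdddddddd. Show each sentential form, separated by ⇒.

S ⇒ kSd ⇒ kkSdd ⇒ kkkSddd ⇒ kkkkSdddd ⇒ kkkkkSddddd ⇒ kkkkkkSdddddd ⇒ kkkkkkkSddddddd ⇒ kkkkkkkkSdddddddd ⇒ kkkkkkkkdccdddddddd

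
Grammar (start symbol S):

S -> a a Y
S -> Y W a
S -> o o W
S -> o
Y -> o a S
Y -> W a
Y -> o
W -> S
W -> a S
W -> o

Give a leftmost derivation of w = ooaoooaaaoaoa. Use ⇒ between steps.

S ⇒ ooW ⇒ ooaS ⇒ ooaooW ⇒ ooaooS ⇒ ooaooYWa ⇒ ooaoooaSWa ⇒ ooaoooaaaYWa ⇒ ooaoooaaaWaWa ⇒ ooaoooaaaoaWa ⇒ ooaoooaaaoaoa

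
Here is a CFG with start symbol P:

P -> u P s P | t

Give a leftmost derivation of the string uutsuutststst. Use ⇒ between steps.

P ⇒ uPsP ⇒ uuPsPsP ⇒ uutsPsP ⇒ uutsuPsPsP ⇒ uutsuuPsPsPsP ⇒ uutsuutsPsPsP ⇒ uutsuutstsPsP ⇒ uutsuutststsP ⇒ uutsuutststst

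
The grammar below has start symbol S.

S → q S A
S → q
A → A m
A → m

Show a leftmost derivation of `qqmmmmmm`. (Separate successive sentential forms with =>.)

S => qSA   [S → q S A]
qSA => qqA   [S → q]
qqA => qqAm   [A → A m]
qqAm => qqAmm   [A → A m]
qqAmm => qqAmmm   [A → A m]
qqAmmm => qqAmmmm   [A → A m]
qqAmmmm => qqAmmmmm   [A → A m]
qqAmmmmm => qqmmmmmm   [A → m]

S => qSA => qqA => qqAm => qqAmm => qqAmmm => qqAmmmm => qqAmmmmm => qqmmmmmm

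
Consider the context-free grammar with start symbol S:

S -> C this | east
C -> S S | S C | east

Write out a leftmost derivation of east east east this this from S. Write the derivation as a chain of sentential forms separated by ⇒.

S ⇒ C this ⇒ S S this ⇒ east S this ⇒ east C this this ⇒ east S S this this ⇒ east east S this this ⇒ east east east this this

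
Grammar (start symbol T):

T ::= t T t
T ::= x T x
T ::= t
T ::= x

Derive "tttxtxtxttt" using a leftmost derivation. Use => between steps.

T => tTt   [T ::= t T t]
tTt => ttTtt   [T ::= t T t]
ttTtt => tttTttt   [T ::= t T t]
tttTttt => tttxTxttt   [T ::= x T x]
tttxTxttt => tttxtTtxttt   [T ::= t T t]
tttxtTtxttt => tttxtxtxttt   [T ::= x]

T=>tTt=>ttTtt=>tttTttt=>tttxTxttt=>tttxtTtxttt=>tttxtxtxttt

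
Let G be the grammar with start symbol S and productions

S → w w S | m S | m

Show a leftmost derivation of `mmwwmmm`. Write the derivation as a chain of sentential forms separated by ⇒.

S ⇒ mS ⇒ mmS ⇒ mmwwS ⇒ mmwwmS ⇒ mmwwmmS ⇒ mmwwmmm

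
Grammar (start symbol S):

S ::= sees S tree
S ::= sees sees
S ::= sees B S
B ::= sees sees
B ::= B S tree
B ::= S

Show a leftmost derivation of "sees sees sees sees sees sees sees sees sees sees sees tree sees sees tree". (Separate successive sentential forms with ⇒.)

S ⇒ sees S tree   [S ::= sees S tree]
sees S tree ⇒ sees sees B S tree   [S ::= sees B S]
sees sees B S tree ⇒ sees sees S S tree   [B ::= S]
sees sees S S tree ⇒ sees sees sees B S S tree   [S ::= sees B S]
sees sees sees B S S tree ⇒ sees sees sees S S S tree   [B ::= S]
sees sees sees S S S tree ⇒ sees sees sees sees sees S S tree   [S ::= sees sees]
sees sees sees sees sees S S tree ⇒ sees sees sees sees sees sees S tree S tree   [S ::= sees S tree]
sees sees sees sees sees sees S tree S tree ⇒ sees sees sees sees sees sees sees B S tree S tree   [S ::= sees B S]
sees sees sees sees sees sees sees B S tree S tree ⇒ sees sees sees sees sees sees sees S S tree S tree   [B ::= S]
sees sees sees sees sees sees sees S S tree S tree ⇒ sees sees sees sees sees sees sees sees sees S tree S tree   [S ::= sees sees]
sees sees sees sees sees sees sees sees sees S tree S tree ⇒ sees sees sees sees sees sees sees sees sees sees sees tree S tree   [S ::= sees sees]
sees sees sees sees sees sees sees sees sees sees sees tree S tree ⇒ sees sees sees sees sees sees sees sees sees sees sees tree sees sees tree   [S ::= sees sees]

S ⇒ sees S tree ⇒ sees sees B S tree ⇒ sees sees S S tree ⇒ sees sees sees B S S tree ⇒ sees sees sees S S S tree ⇒ sees sees sees sees sees S S tree ⇒ sees sees sees sees sees sees S tree S tree ⇒ sees sees sees sees sees sees sees B S tree S tree ⇒ sees sees sees sees sees sees sees S S tree S tree ⇒ sees sees sees sees sees sees sees sees sees S tree S tree ⇒ sees sees sees sees sees sees sees sees sees sees sees tree S tree ⇒ sees sees sees sees sees sees sees sees sees sees sees tree sees sees tree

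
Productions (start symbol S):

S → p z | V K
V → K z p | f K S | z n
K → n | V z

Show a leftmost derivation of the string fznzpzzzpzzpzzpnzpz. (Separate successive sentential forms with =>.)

S => VK   [S → V K]
VK => KzpK   [V → K z p]
KzpK => VzzpK   [K → V z]
VzzpK => KzpzzpK   [V → K z p]
KzpzzpK => VzzpzzpK   [K → V z]
VzzpzzpK => KzpzzpzzpK   [V → K z p]
KzpzzpzzpK => VzzpzzpzzpK   [K → V z]
VzzpzzpzzpK => fKSzzpzzpzzpK   [V → f K S]
fKSzzpzzpzzpK => fVzSzzpzzpzzpK   [K → V z]
fVzSzzpzzpzzpK => fznzSzzpzzpzzpK   [V → z n]
fznzSzzpzzpzzpK => fznzpzzzpzzpzzpK   [S → p z]
fznzpzzzpzzpzzpK => fznzpzzzpzzpzzpVz   [K → V z]
fznzpzzzpzzpzzpVz => fznzpzzzpzzpzzpKzpz   [V → K z p]
fznzpzzzpzzpzzpKzpz => fznzpzzzpzzpzzpnzpz   [K → n]

S => VK => KzpK => VzzpK => KzpzzpK => VzzpzzpK => KzpzzpzzpK => VzzpzzpzzpK => fKSzzpzzpzzpK => fVzSzzpzzpzzpK => fznzSzzpzzpzzpK => fznzpzzzpzzpzzpK => fznzpzzzpzzpzzpVz => fznzpzzzpzzpzzpKzpz => fznzpzzzpzzpzzpnzpz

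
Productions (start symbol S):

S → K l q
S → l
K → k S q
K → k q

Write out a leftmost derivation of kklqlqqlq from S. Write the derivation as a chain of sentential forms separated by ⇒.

S ⇒ Klq   [S → K l q]
Klq ⇒ kSqlq   [K → k S q]
kSqlq ⇒ kKlqqlq   [S → K l q]
kKlqqlq ⇒ kkSqlqqlq   [K → k S q]
kkSqlqqlq ⇒ kklqlqqlq   [S → l]

S ⇒ Klq ⇒ kSqlq ⇒ kKlqqlq ⇒ kkSqlqqlq ⇒ kklqlqqlq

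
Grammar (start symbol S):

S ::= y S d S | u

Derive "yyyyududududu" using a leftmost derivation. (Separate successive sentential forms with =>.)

S => ySdS   [S ::= y S d S]
ySdS => yySdSdS   [S ::= y S d S]
yySdSdS => yyySdSdSdS   [S ::= y S d S]
yyySdSdSdS => yyyySdSdSdSdS   [S ::= y S d S]
yyyySdSdSdSdS => yyyyudSdSdSdS   [S ::= u]
yyyyudSdSdSdS => yyyyududSdSdS   [S ::= u]
yyyyududSdSdS => yyyyudududSdS   [S ::= u]
yyyyudududSdS => yyyyududududS   [S ::= u]
yyyyududududS => yyyyududududu   [S ::= u]

S => ySdS => yySdSdS => yyySdSdSdS => yyyySdSdSdSdS => yyyyudSdSdSdS => yyyyududSdSdS => yyyyudududSdS => yyyyududududS => yyyyududududu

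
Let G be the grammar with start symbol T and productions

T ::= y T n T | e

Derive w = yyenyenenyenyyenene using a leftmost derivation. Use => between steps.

T => yTnT => yyTnTnT => yyenTnT => yyenyTnTnT => yyenyenTnT => yyenyenenT => yyenyenenyTnT => yyenyenenyenT => yyenyenenyenyTnT => yyenyenenyenyyTnTnT => yyenyenenyenyyenTnT => yyenyenenyenyyenenT => yyenyenenyenyyenene

T => yTnT   [T ::= y T n T]
yTnT => yyTnTnT   [T ::= y T n T]
yyTnTnT => yyenTnT   [T ::= e]
yyenTnT => yyenyTnTnT   [T ::= y T n T]
yyenyTnTnT => yyenyenTnT   [T ::= e]
yyenyenTnT => yyenyenenT   [T ::= e]
yyenyenenT => yyenyenenyTnT   [T ::= y T n T]
yyenyenenyTnT => yyenyenenyenT   [T ::= e]
yyenyenenyenT => yyenyenenyenyTnT   [T ::= y T n T]
yyenyenenyenyTnT => yyenyenenyenyyTnTnT   [T ::= y T n T]
yyenyenenyenyyTnTnT => yyenyenenyenyyenTnT   [T ::= e]
yyenyenenyenyyenTnT => yyenyenenyenyyenenT   [T ::= e]
yyenyenenyenyyenenT => yyenyenenyenyyenene   [T ::= e]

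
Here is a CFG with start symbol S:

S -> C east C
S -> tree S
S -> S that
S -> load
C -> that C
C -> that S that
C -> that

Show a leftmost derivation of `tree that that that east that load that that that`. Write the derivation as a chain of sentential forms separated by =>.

S => S that   [S -> S that]
S that => tree S that   [S -> tree S]
tree S that => tree C east C that   [S -> C east C]
tree C east C that => tree that C east C that   [C -> that C]
tree that C east C that => tree that that C east C that   [C -> that C]
tree that that C east C that => tree that that that east C that   [C -> that]
tree that that that east C that => tree that that that east that S that that   [C -> that S that]
tree that that that east that S that that => tree that that that east that S that that that   [S -> S that]
tree that that that east that S that that that => tree that that that east that load that that that   [S -> load]

S => S that => tree S that => tree C east C that => tree that C east C that => tree that that C east C that => tree that that that east C that => tree that that that east that S that that => tree that that that east that S that that that => tree that that that east that load that that that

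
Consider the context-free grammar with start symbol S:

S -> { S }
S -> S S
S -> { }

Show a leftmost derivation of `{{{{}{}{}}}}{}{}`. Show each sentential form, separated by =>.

S => SS   [S -> S S]
SS => SSS   [S -> S S]
SSS => {S}SS   [S -> { S }]
{S}SS => {{S}}SS   [S -> { S }]
{{S}}SS => {{{S}}}SS   [S -> { S }]
{{{S}}}SS => {{{SS}}}SS   [S -> S S]
{{{SS}}}SS => {{{SSS}}}SS   [S -> S S]
{{{SSS}}}SS => {{{{}SS}}}SS   [S -> { }]
{{{{}SS}}}SS => {{{{}{}S}}}SS   [S -> { }]
{{{{}{}S}}}SS => {{{{}{}{}}}}SS   [S -> { }]
{{{{}{}{}}}}SS => {{{{}{}{}}}}{}S   [S -> { }]
{{{{}{}{}}}}{}S => {{{{}{}{}}}}{}{}   [S -> { }]

S => SS => SSS => {S}SS => {{S}}SS => {{{S}}}SS => {{{SS}}}SS => {{{SSS}}}SS => {{{{}SS}}}SS => {{{{}{}S}}}SS => {{{{}{}{}}}}SS => {{{{}{}{}}}}{}S => {{{{}{}{}}}}{}{}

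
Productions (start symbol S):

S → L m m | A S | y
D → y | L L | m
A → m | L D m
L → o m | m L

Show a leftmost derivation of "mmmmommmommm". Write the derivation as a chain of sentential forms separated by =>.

S => AS   [S → A S]
AS => LDmS   [A → L D m]
LDmS => mLDmS   [L → m L]
mLDmS => mmLDmS   [L → m L]
mmLDmS => mmmLDmS   [L → m L]
mmmLDmS => mmmmLDmS   [L → m L]
mmmmLDmS => mmmmomDmS   [L → o m]
mmmmomDmS => mmmmommmS   [D → m]
mmmmommmS => mmmmommmLmm   [S → L m m]
mmmmommmLmm => mmmmommmommm   [L → o m]

S => AS => LDmS => mLDmS => mmLDmS => mmmLDmS => mmmmLDmS => mmmmomDmS => mmmmommmS => mmmmommmLmm => mmmmommmommm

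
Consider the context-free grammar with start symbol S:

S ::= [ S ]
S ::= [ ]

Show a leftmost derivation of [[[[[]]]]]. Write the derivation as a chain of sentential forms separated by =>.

S => [S] => [[S]] => [[[S]]] => [[[[S]]]] => [[[[[]]]]]

S => [S]   [S ::= [ S ]]
[S] => [[S]]   [S ::= [ S ]]
[[S]] => [[[S]]]   [S ::= [ S ]]
[[[S]]] => [[[[S]]]]   [S ::= [ S ]]
[[[[S]]]] => [[[[[]]]]]   [S ::= [ ]]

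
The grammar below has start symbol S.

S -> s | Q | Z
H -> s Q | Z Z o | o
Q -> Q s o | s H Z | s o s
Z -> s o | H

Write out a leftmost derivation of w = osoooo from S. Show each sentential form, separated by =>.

S => Z   [S -> Z]
Z => H   [Z -> H]
H => ZZo   [H -> Z Z o]
ZZo => HZo   [Z -> H]
HZo => ZZoZo   [H -> Z Z o]
ZZoZo => HZoZo   [Z -> H]
HZoZo => oZoZo   [H -> o]
oZoZo => osooZo   [Z -> s o]
osooZo => osooHo   [Z -> H]
osooHo => osoooo   [H -> o]

S => Z => H => ZZo => HZo => ZZoZo => HZoZo => oZoZo => osooZo => osooHo => osoooo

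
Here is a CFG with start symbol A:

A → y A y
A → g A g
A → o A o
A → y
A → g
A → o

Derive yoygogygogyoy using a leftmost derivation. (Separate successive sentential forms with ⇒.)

A ⇒ yAy ⇒ yoAoy ⇒ yoyAyoy ⇒ yoygAgyoy ⇒ yoygoAogyoy ⇒ yoygogAgogyoy ⇒ yoygogygogyoy

A ⇒ yAy   [A → y A y]
yAy ⇒ yoAoy   [A → o A o]
yoAoy ⇒ yoyAyoy   [A → y A y]
yoyAyoy ⇒ yoygAgyoy   [A → g A g]
yoygAgyoy ⇒ yoygoAogyoy   [A → o A o]
yoygoAogyoy ⇒ yoygogAgogyoy   [A → g A g]
yoygogAgogyoy ⇒ yoygogygogyoy   [A → y]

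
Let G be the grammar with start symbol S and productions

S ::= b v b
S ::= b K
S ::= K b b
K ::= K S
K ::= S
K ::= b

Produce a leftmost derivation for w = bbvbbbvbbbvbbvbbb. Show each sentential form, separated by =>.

S=>bK=>bKS=>bKSS=>bSSS=>bbvbSS=>bbvbbKS=>bbvbbSS=>bbvbbbvbS=>bbvbbbvbKbb=>bbvbbbvbKSbb=>bbvbbbvbKSSbb=>bbvbbbvbbSSbb=>bbvbbbvbbbvbSbb=>bbvbbbvbbbvbbvbbb

S => bK   [S ::= b K]
bK => bKS   [K ::= K S]
bKS => bKSS   [K ::= K S]
bKSS => bSSS   [K ::= S]
bSSS => bbvbSS   [S ::= b v b]
bbvbSS => bbvbbKS   [S ::= b K]
bbvbbKS => bbvbbSS   [K ::= S]
bbvbbSS => bbvbbbvbS   [S ::= b v b]
bbvbbbvbS => bbvbbbvbKbb   [S ::= K b b]
bbvbbbvbKbb => bbvbbbvbKSbb   [K ::= K S]
bbvbbbvbKSbb => bbvbbbvbKSSbb   [K ::= K S]
bbvbbbvbKSSbb => bbvbbbvbbSSbb   [K ::= b]
bbvbbbvbbSSbb => bbvbbbvbbbvbSbb   [S ::= b v b]
bbvbbbvbbbvbSbb => bbvbbbvbbbvbbvbbb   [S ::= b v b]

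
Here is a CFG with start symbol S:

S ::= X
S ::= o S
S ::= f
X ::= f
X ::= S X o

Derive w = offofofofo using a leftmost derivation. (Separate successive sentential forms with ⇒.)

S⇒X⇒SXo⇒XXo⇒SXoXo⇒XXoXo⇒SXoXoXo⇒oSXoXoXo⇒oXXoXoXo⇒oSXoXoXoXo⇒ofXoXoXoXo⇒offoXoXoXo⇒offofoXoXo⇒offofofoXo⇒offofofofo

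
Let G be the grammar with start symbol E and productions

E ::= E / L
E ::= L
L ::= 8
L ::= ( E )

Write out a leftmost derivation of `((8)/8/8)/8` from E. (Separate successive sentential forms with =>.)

E => E/L => L/L => (E)/L => (E/L)/L => (E/L/L)/L => (L/L/L)/L => ((E)/L/L)/L => ((L)/L/L)/L => ((8)/L/L)/L => ((8)/8/L)/L => ((8)/8/8)/L => ((8)/8/8)/8

E => E/L   [E ::= E / L]
E/L => L/L   [E ::= L]
L/L => (E)/L   [L ::= ( E )]
(E)/L => (E/L)/L   [E ::= E / L]
(E/L)/L => (E/L/L)/L   [E ::= E / L]
(E/L/L)/L => (L/L/L)/L   [E ::= L]
(L/L/L)/L => ((E)/L/L)/L   [L ::= ( E )]
((E)/L/L)/L => ((L)/L/L)/L   [E ::= L]
((L)/L/L)/L => ((8)/L/L)/L   [L ::= 8]
((8)/L/L)/L => ((8)/8/L)/L   [L ::= 8]
((8)/8/L)/L => ((8)/8/8)/L   [L ::= 8]
((8)/8/8)/L => ((8)/8/8)/8   [L ::= 8]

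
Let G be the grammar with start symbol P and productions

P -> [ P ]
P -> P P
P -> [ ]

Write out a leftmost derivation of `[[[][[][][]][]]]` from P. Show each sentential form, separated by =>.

P=>[P]=>[[P]]=>[[PP]]=>[[PPP]]=>[[[]PP]]=>[[[][P]P]]=>[[[][PP]P]]=>[[[][PPP]P]]=>[[[][[]PP]P]]=>[[[][[][]P]P]]=>[[[][[][][]]P]]=>[[[][[][][]][]]]

P => [P]   [P -> [ P ]]
[P] => [[P]]   [P -> [ P ]]
[[P]] => [[PP]]   [P -> P P]
[[PP]] => [[PPP]]   [P -> P P]
[[PPP]] => [[[]PP]]   [P -> [ ]]
[[[]PP]] => [[[][P]P]]   [P -> [ P ]]
[[[][P]P]] => [[[][PP]P]]   [P -> P P]
[[[][PP]P]] => [[[][PPP]P]]   [P -> P P]
[[[][PPP]P]] => [[[][[]PP]P]]   [P -> [ ]]
[[[][[]PP]P]] => [[[][[][]P]P]]   [P -> [ ]]
[[[][[][]P]P]] => [[[][[][][]]P]]   [P -> [ ]]
[[[][[][][]]P]] => [[[][[][][]][]]]   [P -> [ ]]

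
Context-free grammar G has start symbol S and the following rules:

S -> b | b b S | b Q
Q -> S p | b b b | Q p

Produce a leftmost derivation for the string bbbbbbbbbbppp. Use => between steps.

S => bbS   [S -> b b S]
bbS => bbbQ   [S -> b Q]
bbbQ => bbbSp   [Q -> S p]
bbbSp => bbbbbSp   [S -> b b S]
bbbbbSp => bbbbbbbSp   [S -> b b S]
bbbbbbbSp => bbbbbbbbQp   [S -> b Q]
bbbbbbbbQp => bbbbbbbbSpp   [Q -> S p]
bbbbbbbbSpp => bbbbbbbbbQpp   [S -> b Q]
bbbbbbbbbQpp => bbbbbbbbbSppp   [Q -> S p]
bbbbbbbbbSppp => bbbbbbbbbbppp   [S -> b]

S=>bbS=>bbbQ=>bbbSp=>bbbbbSp=>bbbbbbbSp=>bbbbbbbbQp=>bbbbbbbbSpp=>bbbbbbbbbQpp=>bbbbbbbbbSppp=>bbbbbbbbbbppp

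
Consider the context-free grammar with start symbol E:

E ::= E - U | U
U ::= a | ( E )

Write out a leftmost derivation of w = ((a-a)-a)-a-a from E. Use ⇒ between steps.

E⇒E-U⇒E-U-U⇒U-U-U⇒(E)-U-U⇒(E-U)-U-U⇒(U-U)-U-U⇒((E)-U)-U-U⇒((E-U)-U)-U-U⇒((U-U)-U)-U-U⇒((a-U)-U)-U-U⇒((a-a)-U)-U-U⇒((a-a)-a)-U-U⇒((a-a)-a)-a-U⇒((a-a)-a)-a-a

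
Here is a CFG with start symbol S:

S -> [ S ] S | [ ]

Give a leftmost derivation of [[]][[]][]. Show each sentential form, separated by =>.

S=>[S]S=>[[]]S=>[[]][S]S=>[[]][[]]S=>[[]][[]][]

S => [S]S   [S -> [ S ] S]
[S]S => [[]]S   [S -> [ ]]
[[]]S => [[]][S]S   [S -> [ S ] S]
[[]][S]S => [[]][[]]S   [S -> [ ]]
[[]][[]]S => [[]][[]][]   [S -> [ ]]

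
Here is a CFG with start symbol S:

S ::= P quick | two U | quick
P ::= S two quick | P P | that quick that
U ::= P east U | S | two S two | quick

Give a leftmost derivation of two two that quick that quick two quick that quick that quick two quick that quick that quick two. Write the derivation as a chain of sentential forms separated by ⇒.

S ⇒ two U   [S ::= two U]
two U ⇒ two two S two   [U ::= two S two]
two two S two ⇒ two two P quick two   [S ::= P quick]
two two P quick two ⇒ two two P P quick two   [P ::= P P]
two two P P quick two ⇒ two two P P P quick two   [P ::= P P]
two two P P P quick two ⇒ two two S two quick P P quick two   [P ::= S two quick]
two two S two quick P P quick two ⇒ two two P quick two quick P P quick two   [S ::= P quick]
two two P quick two quick P P quick two ⇒ two two that quick that quick two quick P P quick two   [P ::= that quick that]
two two that quick that quick two quick P P quick two ⇒ two two that quick that quick two quick S two quick P quick two   [P ::= S two quick]
two two that quick that quick two quick S two quick P quick two ⇒ two two that quick that quick two quick P quick two quick P quick two   [S ::= P quick]
two two that quick that quick two quick P quick two quick P quick two ⇒ two two that quick that quick two quick that quick that quick two quick P quick two   [P ::= that quick that]
two two that quick that quick two quick that quick that quick two quick P quick two ⇒ two two that quick that quick two quick that quick that quick two quick that quick that quick two   [P ::= that quick that]

S ⇒ two U ⇒ two two S two ⇒ two two P quick two ⇒ two two P P quick two ⇒ two two P P P quick two ⇒ two two S two quick P P quick two ⇒ two two P quick two quick P P quick two ⇒ two two that quick that quick two quick P P quick two ⇒ two two that quick that quick two quick S two quick P quick two ⇒ two two that quick that quick two quick P quick two quick P quick two ⇒ two two that quick that quick two quick that quick that quick two quick P quick two ⇒ two two that quick that quick two quick that quick that quick two quick that quick that quick two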